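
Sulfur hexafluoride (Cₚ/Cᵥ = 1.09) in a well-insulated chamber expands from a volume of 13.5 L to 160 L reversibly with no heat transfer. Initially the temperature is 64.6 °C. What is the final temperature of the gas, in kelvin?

T₂ ≈ 270 K

Adiabatic: T₁V₁^(γ−1) = T₂V₂^(γ−1) ⇒ T₂ = T₁ (V₁/V₂)^(γ−1).
T₁ = 64.6 °C = 337.8 K.
T₂ = 337.8 × (13.5/160)^(0.09) = 270.4 K.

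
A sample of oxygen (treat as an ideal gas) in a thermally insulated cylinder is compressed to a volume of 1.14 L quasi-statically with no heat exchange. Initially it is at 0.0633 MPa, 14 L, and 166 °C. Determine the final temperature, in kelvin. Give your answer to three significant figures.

T₂ ≈ 1200 K

For a reversible adiabat TV^(γ−1) is constant, so T₂ = T₁ (V₁/V₂)^(γ−1).
γ = 7/5 for a diatomic ideal gas.
T₁ = 166 °C = 439.1 K.
T₂ = 439.1 × (14/1.14)^(2/5) = 1198 K.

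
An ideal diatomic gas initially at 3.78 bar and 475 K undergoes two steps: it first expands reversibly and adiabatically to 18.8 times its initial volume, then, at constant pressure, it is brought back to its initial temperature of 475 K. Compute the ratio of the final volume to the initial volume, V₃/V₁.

For a diatomic ideal gas γ = 7/5.
Adiabatic step: V₂/V₁ = 18.8; T₂ = T₁·(1/18.8)^(2/5) = 146.9 K.
Isobaric step: V₃/V₂ = T₃/T₂ = 475/146.9.
V₃/V₁ = (V₂/V₁)(V₃/V₂) = 18.8 × (475/146.9) = 60.79.

V₃/V₁ ≈ 60.8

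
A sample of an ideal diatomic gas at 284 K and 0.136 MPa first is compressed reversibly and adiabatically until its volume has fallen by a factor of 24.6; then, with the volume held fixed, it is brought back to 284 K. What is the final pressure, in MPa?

For a diatomic ideal gas γ = 7/5.
Adiabatic step (PV^γ = const): P₂ = 0.136×24.6^(7/5) = 12.05 MPa; T₂ = 284×24.6^(2/5) = 1023 K.
Isochoric: P₃ = P₂(T₃/T₂) = 12.05 × (284/1023) = 3.346 MPa.

P₃ ≈ 3.35 MPa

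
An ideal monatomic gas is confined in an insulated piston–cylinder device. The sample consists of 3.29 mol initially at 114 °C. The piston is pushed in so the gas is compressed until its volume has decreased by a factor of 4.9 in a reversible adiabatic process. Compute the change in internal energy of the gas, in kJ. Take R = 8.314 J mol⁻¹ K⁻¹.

For a reversible adiabat TV^(γ−1) is constant, so T₂ = T₁ (V₁/V₂)^(γ−1).
γ = 5/3 for a monatomic ideal gas, so γ−1 = 2/3.
T₁ = 114 °C = 387.1 K.
T₂ = 387.1 × 4.9^(2/3) = 1117 K.
Q = 0, so ΔU = W_on_gas = nCᵥΔT with Cᵥ = R/(γ−1) = 12.47 J/(mol·K).
ΔU = 3.29 × 12.47 × (1117 − 387.1) = 29940 J.

ΔU ≈ 29.9 kJ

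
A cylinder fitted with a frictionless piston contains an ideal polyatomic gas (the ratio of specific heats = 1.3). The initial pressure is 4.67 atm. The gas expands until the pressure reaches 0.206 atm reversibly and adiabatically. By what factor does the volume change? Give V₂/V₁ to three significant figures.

V₂/V₁ ≈ 11.0

From PV^γ = const, V₂/V₁ = (P₁/P₂)^(1/γ).
V₂/V₁ = (4.67/0.206)^(0.769) = 11.03.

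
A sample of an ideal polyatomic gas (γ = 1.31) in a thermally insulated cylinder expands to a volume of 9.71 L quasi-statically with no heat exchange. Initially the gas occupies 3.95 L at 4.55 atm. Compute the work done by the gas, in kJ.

W ≈ 1.43 kJ

P₂ = P₁(V₁/V₂)^γ = 4.55×(3.95/9.71)^(1.31) = 1.401 atm.
For a reversible adiabat, W_by_gas = (P₁V₁ − P₂V₂)/(γ−1).
W_by = (461000×0.00395 − 141900×0.00971) / (0.31) = 1429 J.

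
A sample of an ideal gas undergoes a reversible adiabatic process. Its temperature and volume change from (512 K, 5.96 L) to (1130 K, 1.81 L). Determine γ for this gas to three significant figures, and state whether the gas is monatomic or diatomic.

TV^(γ−1) = const ⇒ γ − 1 = ln(T₂/T₁) / ln(V₁/V₂).
γ = 1 + ln(1130/512) / ln(5.96/1.81) = 1.664.
γ ≈ 1.66 is close to 5/3, so the gas is monatomic.

γ ≈ 1.66; monatomic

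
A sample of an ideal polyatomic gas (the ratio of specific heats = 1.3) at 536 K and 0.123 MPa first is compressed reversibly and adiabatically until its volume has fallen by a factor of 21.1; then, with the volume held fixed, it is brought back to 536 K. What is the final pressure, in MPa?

Adiabatic step (PV^γ = const): P₂ = 0.123×21.1^(1.3) = 6.478 MPa; T₂ = 536×21.1^(0.3) = 1338 K.
Isochoric: P₃ = P₂(T₃/T₂) = 6.478 × (536/1338) = 2.595 MPa.

P₃ ≈ 2.60 MPa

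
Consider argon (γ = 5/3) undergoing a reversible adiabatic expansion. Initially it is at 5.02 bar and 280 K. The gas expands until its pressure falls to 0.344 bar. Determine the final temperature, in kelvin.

Adiabatic: T₂/T₁ = (P₂/P₁)^((γ−1)/γ).
T₂ = 280 × (0.344/5.02)^(2/5) = 95.83 K.

T₂ ≈ 95.8 K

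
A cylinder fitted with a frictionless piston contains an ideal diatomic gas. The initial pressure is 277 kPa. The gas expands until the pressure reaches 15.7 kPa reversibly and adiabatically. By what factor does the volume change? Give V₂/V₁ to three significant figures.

From PV^γ = const, V₂/V₁ = (P₁/P₂)^(1/γ).
For a diatomic ideal gas γ = 7/5.
V₂/V₁ = (277/15.7)^(5/7) = 7.77.

V₂/V₁ ≈ 7.77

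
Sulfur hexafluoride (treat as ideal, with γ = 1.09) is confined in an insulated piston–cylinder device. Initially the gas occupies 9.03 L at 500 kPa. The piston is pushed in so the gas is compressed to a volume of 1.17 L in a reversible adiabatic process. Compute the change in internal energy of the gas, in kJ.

P₂ = P₁(V₁/V₂)^γ = 500×(9.03/1.17)^(1.09) = 4638 kPa.
For a reversible adiabat, W_by_gas = (P₁V₁ − P₂V₂)/(γ−1).
W_by = (500000×0.00903 − 4.638×10^6×0.00117) / (0.09) = -10130 J.
Q = 0 ⇒ ΔU = −W_by = 10130 J.

ΔU ≈ 10.1 kJ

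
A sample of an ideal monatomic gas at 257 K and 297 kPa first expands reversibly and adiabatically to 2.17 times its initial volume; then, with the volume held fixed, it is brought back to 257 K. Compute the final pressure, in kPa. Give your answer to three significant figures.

P₃ ≈ 137 kPa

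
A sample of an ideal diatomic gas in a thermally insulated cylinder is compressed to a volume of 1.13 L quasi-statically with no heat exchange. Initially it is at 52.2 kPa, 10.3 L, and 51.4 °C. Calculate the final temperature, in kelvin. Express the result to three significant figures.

T₂ ≈ 786 K

Adiabatic: T₁V₁^(γ−1) = T₂V₂^(γ−1) ⇒ T₂ = T₁ (V₁/V₂)^(γ−1).
γ = 7/5 for a diatomic ideal gas.
T₁ = 51.4 °C = 324.5 K.
T₂ = 324.5 × (10.3/1.13)^(2/5) = 785.6 K.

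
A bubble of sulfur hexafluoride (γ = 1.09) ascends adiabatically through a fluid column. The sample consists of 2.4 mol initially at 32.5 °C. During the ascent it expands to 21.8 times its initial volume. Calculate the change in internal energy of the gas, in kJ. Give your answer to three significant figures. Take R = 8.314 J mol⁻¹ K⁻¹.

ΔU ≈ -16.4 kJ

For a reversible adiabat TV^(γ−1) is constant, so T₂ = T₁ (V₁/V₂)^(γ−1).
T₁ = 32.5 °C = 305.6 K.
T₂ = 305.6 × (1/21.8)^(0.09) = 231.6 K.
Q = 0, so ΔU = W_on_gas = nCᵥΔT with Cᵥ = R/(γ−1) = 92.38 J/(mol·K).
ΔU = 2.4 × 92.38 × (231.6 − 305.6) = -16410 J.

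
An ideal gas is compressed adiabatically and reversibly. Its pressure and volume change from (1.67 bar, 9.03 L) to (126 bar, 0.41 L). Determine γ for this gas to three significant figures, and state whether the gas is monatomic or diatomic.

PV^γ = const ⇒ γ = ln(P₂/P₁) / ln(V₁/V₂).
γ = ln(126/1.67) / ln(9.03/0.41) = 1.398.
γ ≈ 1.40 is close to 7/5, so the gas is diatomic.

γ ≈ 1.40; diatomic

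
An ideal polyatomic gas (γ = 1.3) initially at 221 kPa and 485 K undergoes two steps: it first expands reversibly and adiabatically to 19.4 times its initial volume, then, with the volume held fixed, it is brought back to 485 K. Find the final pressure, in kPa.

P₃ ≈ 11.4 kPa

Adiabatic step (PV^γ = const): P₂ = 221×(1/19.4)^(1.3) = 4.68 kPa; T₂ = 485×(1/19.4)^(0.3) = 199.3 K.
Isochoric: P₃ = P₂(T₃/T₂) = 4.68 × (485/199.3) = 11.39 kPa.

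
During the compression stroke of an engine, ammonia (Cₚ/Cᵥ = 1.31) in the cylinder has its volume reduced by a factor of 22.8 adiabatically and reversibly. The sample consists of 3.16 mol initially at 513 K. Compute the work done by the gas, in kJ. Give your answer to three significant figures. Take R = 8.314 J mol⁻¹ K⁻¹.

W ≈ -71.1 kJ

For a reversible adiabat TV^(γ−1) is constant, so T₂ = T₁ (V₁/V₂)^(γ−1).
T₂ = 513 × 22.8^(0.31) = 1352 K.
Q = 0, so ΔU = W_on_gas = nCᵥΔT with Cᵥ = R/(γ−1) = 26.82 J/(mol·K).
ΔU = 3.16 × 26.82 × (1352 − 513) = 71130 J.
Work done by the gas = −ΔU = -71130 J.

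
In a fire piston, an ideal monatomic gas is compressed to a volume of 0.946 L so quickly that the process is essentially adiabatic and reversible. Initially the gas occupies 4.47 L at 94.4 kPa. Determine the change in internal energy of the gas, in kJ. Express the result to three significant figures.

ΔU ≈ 1.15 kJ

γ = 5/3 for a monatomic ideal gas.
P₂ = P₁(V₁/V₂)^γ = 94.4×(4.47/0.946)^(5/3) = 1256 kPa.
For a reversible adiabat, W_by_gas = (P₁V₁ − P₂V₂)/(γ−1).
W_by = (94400×0.00447 − 1.256×10^6×0.000946) / (2/3) = -1149 J.
Q = 0 ⇒ ΔU = −W_by = 1149 J.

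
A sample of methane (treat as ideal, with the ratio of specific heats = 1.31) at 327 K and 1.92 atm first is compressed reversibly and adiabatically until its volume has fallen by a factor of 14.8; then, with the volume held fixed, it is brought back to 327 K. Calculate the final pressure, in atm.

P₃ ≈ 28.4 atm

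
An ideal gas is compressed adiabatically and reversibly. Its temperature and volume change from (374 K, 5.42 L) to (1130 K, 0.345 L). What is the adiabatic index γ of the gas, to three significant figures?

γ ≈ 1.40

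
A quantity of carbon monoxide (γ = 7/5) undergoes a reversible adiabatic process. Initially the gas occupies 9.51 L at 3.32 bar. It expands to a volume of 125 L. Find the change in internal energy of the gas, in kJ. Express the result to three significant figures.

ΔU ≈ -5.08 kJ

P₂ = P₁(V₁/V₂)^γ = 3.32×(9.51/125)^(7/5) = 0.09014 bar.
For a reversible adiabat, W_by_gas = (P₁V₁ − P₂V₂)/(γ−1).
W_by = (332000×0.00951 − 9014×0.125) / (2/5) = 5076 J.
Q = 0 ⇒ ΔU = −W_by = -5076 J.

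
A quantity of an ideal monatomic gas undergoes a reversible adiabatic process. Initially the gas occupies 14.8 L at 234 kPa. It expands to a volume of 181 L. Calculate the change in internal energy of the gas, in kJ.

ΔU ≈ -4.22 kJ

γ = 5/3 for a monatomic ideal gas.
P₂ = P₁(V₁/V₂)^γ = 234×(14.8/181)^(5/3) = 3.605 kPa.
For a reversible adiabat, W_by_gas = (P₁V₁ − P₂V₂)/(γ−1).
W_by = (234000×0.0148 − 3605×0.181) / (2/3) = 4216 J.
Q = 0 ⇒ ΔU = −W_by = -4216 J.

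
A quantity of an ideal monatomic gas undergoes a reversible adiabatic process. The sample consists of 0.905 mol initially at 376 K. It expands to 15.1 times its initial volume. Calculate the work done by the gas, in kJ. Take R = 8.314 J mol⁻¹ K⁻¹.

W ≈ 3.55 kJ

Adiabatic: T₁V₁^(γ−1) = T₂V₂^(γ−1) ⇒ T₂ = T₁ (V₁/V₂)^(γ−1).
γ = 5/3 for a monatomic ideal gas, so γ−1 = 2/3.
T₂ = 376 × (1/15.1)^(2/3) = 61.55 K.
Q = 0, so ΔU = W_on_gas = nCᵥΔT with Cᵥ = R/(γ−1) = 12.47 J/(mol·K).
ΔU = 0.905 × 12.47 × (61.55 − 376) = -3549 J.
Work done by the gas = −ΔU = 3549 J.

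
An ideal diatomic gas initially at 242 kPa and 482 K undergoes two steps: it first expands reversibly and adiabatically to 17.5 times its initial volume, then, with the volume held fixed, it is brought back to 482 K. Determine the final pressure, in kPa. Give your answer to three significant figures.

P₃ ≈ 13.8 kPa

For a diatomic ideal gas γ = 7/5.
Adiabatic step (PV^γ = const): P₂ = 242×(1/17.5)^(7/5) = 4.401 kPa; T₂ = 482×(1/17.5)^(2/5) = 153.4 K.
Isochoric: P₃ = P₂(T₃/T₂) = 4.401 × (482/153.4) = 13.83 kPa.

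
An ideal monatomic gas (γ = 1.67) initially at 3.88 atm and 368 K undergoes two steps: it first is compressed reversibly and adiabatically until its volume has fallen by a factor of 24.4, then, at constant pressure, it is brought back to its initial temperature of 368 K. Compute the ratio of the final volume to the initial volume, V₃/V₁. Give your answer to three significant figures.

Adiabatic step: V₂/V₁ = 0.04098; T₂ = T₁·24.4^(0.67) = 3129 K.
Isobaric step: V₃/V₂ = T₃/T₂ = 368/3129.
V₃/V₁ = (V₂/V₁)(V₃/V₂) = 0.04098 × (368/3129) = 0.00482.

V₃/V₁ ≈ 0.00482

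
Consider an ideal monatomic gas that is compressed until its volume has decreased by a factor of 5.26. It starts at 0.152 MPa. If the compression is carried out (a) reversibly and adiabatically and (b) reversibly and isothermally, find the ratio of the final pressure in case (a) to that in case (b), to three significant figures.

For a monatomic ideal gas γ = 5/3.
Isothermal: P_b = P₁(V₁/V₂) = 0.152×5.26.
Adiabatic: P_a = P₁(V₁/V₂)^γ = 0.152×5.26^(5/3).
P_a/P_b = (V₁/V₂)^(γ−1) = 5.26^(2/3) = 3.025.

P_adiabatic / P_isothermal ≈ 3.02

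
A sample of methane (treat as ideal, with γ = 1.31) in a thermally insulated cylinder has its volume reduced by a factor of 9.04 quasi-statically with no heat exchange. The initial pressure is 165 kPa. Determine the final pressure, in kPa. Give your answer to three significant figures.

P₂ ≈ 2950 kPa

Since PV^γ is constant along a reversible adiabat, P₂ = P₁ (V₁/V₂)^γ.
P₂ = 165 × 9.04^(1.31) = 2952 kPa.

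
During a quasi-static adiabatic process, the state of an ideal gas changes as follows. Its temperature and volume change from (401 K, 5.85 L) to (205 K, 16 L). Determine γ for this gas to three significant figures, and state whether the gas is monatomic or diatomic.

γ ≈ 1.67; monatomic

TV^(γ−1) = const ⇒ γ − 1 = ln(T₂/T₁) / ln(V₁/V₂).
γ = 1 + ln(205/401) / ln(5.85/16) = 1.667.
γ ≈ 1.67 is close to 5/3, so the gas is monatomic.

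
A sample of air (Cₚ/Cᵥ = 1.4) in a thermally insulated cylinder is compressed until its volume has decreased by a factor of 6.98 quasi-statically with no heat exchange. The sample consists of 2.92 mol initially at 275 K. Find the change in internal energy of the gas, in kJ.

For a reversible adiabat TV^(γ−1) is constant, so T₂ = T₁ (V₁/V₂)^(γ−1).
T₂ = 275 × 6.98^(0.4) = 598.2 K.
Q = 0, so ΔU = W_on_gas = nCᵥΔT with Cᵥ = R/(γ−1) = 20.79 J/(mol·K).
ΔU = 2.92 × 20.79 × (598.2 − 275) = 19620 J.

ΔU ≈ 19.6 kJ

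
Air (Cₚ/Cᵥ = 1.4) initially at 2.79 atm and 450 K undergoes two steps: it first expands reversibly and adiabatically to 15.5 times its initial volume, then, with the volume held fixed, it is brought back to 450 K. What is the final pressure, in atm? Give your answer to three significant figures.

P₃ ≈ 0.180 atm

Adiabatic step (PV^γ = const): P₂ = 2.79×(1/15.5)^(1.4) = 0.06014 atm; T₂ = 450×(1/15.5)^(0.4) = 150.3 K.
Isochoric: P₃ = P₂(T₃/T₂) = 0.06014 × (450/150.3) = 0.18 atm.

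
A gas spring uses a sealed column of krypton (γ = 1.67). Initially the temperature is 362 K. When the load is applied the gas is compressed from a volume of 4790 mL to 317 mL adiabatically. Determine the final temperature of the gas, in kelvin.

For a reversible adiabat TV^(γ−1) is constant, so T₂ = T₁ (V₁/V₂)^(γ−1).
T₂ = 362 × (4790/317)^(0.67) = 2233 K.

T₂ ≈ 2230 K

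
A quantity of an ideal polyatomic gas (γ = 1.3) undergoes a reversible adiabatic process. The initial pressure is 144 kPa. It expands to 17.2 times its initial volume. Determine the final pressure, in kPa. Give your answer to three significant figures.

P₂ ≈ 3.57 kPa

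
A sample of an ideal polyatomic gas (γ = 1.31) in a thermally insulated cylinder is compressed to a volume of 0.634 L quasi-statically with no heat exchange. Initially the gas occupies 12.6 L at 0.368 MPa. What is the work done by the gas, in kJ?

P₂ = P₁(V₁/V₂)^γ = 0.368×(12.6/0.634)^(1.31) = 18.48 MPa.
For a reversible adiabat, W_by_gas = (P₁V₁ − P₂V₂)/(γ−1).
W_by = (368000×0.0126 − 1.848×10^7×0.000634) / (0.31) = -22830 J.

W ≈ -22.8 kJ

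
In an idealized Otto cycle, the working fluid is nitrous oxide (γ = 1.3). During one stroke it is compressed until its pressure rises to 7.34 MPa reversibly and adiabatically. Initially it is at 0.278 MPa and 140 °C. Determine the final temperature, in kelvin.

Along an adiabat T P^((1−γ)/γ) is constant, so T₂ = T₁ (P₂/P₁)^((γ−1)/γ).
T₁ = 140 °C = 413.1 K.
T₂ = 413.1 × (7.34/0.278)^(0.231) = 879.4 K.

T₂ ≈ 879 K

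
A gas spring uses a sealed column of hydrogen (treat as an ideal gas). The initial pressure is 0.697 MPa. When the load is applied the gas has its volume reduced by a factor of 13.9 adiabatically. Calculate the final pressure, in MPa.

Adiabatic: P₁V₁^γ = P₂V₂^γ ⇒ P₂ = P₁ (V₁/V₂)^γ.
For a diatomic ideal gas γ = 7/5.
P₂ = 0.697 × 13.9^(7/5) = 27.76 MPa.

P₂ ≈ 27.8 MPa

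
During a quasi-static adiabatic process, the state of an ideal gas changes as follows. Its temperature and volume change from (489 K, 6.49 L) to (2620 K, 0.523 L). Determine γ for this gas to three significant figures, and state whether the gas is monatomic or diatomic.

γ ≈ 1.67; monatomic

TV^(γ−1) = const ⇒ γ − 1 = ln(T₂/T₁) / ln(V₁/V₂).
γ = 1 + ln(2620/489) / ln(6.49/0.523) = 1.667.
γ ≈ 1.67 is close to 5/3, so the gas is monatomic.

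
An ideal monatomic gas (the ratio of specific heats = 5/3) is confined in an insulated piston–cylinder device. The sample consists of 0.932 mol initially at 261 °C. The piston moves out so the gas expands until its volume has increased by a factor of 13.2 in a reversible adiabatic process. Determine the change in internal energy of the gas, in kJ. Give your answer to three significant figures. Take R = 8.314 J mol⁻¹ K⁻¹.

For a reversible adiabat TV^(γ−1) is constant, so T₂ = T₁ (V₁/V₂)^(γ−1).
T₁ = 261 °C = 534.1 K.
T₂ = 534.1 × (1/13.2)^(2/3) = 95.63 K.
Q = 0, so ΔU = W_on_gas = nCᵥΔT with Cᵥ = R/(γ−1) = 12.47 J/(mol·K).
ΔU = 0.932 × 12.47 × (95.63 − 534.1) = -5097 J.

ΔU ≈ -5.10 kJ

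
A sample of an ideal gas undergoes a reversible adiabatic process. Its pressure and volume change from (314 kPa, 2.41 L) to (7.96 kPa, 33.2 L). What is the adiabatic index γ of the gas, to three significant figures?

γ ≈ 1.40

PV^γ = const ⇒ γ = ln(P₂/P₁) / ln(V₁/V₂).
γ = ln(7.96/314) / ln(2.41/33.2) = 1.401.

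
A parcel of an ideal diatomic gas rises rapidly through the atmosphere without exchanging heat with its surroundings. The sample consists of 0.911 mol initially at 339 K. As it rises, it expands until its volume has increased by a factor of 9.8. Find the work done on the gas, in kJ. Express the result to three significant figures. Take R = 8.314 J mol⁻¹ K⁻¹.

Adiabatic: T₁V₁^(γ−1) = T₂V₂^(γ−1) ⇒ T₂ = T₁ (V₁/V₂)^(γ−1).
γ = 7/5 for a diatomic ideal gas, so γ−1 = 2/5.
T₂ = 339 × (1/9.8)^(2/5) = 136.1 K.
Q = 0, so ΔU = W_on_gas = nCᵥΔT with Cᵥ = R/(γ−1) = 20.79 J/(mol·K).
ΔU = 0.911 × 20.79 × (136.1 − 339) = -3843 J.

W ≈ -3.84 kJ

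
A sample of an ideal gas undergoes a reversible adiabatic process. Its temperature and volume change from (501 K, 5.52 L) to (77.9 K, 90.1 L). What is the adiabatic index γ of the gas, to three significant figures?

γ ≈ 1.67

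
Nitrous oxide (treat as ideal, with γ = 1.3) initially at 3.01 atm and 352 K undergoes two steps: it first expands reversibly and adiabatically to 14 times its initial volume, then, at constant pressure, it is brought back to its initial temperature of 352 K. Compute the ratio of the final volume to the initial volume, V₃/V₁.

Adiabatic step: V₂/V₁ = 14; T₂ = T₁·(1/14)^(0.3) = 159.5 K.
Isobaric step: V₃/V₂ = T₃/T₂ = 352/159.5.
V₃/V₁ = (V₂/V₁)(V₃/V₂) = 14 × (352/159.5) = 30.9.

V₃/V₁ ≈ 30.9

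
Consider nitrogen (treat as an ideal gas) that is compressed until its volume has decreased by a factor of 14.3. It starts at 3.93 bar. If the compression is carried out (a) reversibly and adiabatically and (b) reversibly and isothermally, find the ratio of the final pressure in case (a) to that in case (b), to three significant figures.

For a diatomic ideal gas γ = 7/5.
Isothermal: P_b = P₁(V₁/V₂) = 3.93×14.3.
Adiabatic: P_a = P₁(V₁/V₂)^γ = 3.93×14.3^(7/5).
P_a/P_b = (V₁/V₂)^(γ−1) = 14.3^(2/5) = 2.898.

P_adiabatic / P_isothermal ≈ 2.90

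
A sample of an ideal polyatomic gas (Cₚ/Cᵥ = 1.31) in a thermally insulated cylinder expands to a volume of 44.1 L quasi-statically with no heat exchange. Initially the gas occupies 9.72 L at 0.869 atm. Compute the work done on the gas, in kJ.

P₂ = P₁(V₁/V₂)^γ = 0.869×(9.72/44.1)^(1.31) = 0.1199 atm.
For a reversible adiabat, W_by_gas = (P₁V₁ − P₂V₂)/(γ−1).
W_by = (88050×0.00972 − 12140×0.0441) / (0.31) = 1033 J.
W_on_gas = −W_by = -1033 J.

W ≈ -1.03 kJ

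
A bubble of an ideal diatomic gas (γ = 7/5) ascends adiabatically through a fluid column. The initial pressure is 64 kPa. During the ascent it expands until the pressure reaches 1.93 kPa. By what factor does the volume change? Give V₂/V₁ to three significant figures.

V₂/V₁ ≈ 12.2

From PV^γ = const, V₂/V₁ = (P₁/P₂)^(1/γ).
V₂/V₁ = (64/1.93)^(5/7) = 12.19.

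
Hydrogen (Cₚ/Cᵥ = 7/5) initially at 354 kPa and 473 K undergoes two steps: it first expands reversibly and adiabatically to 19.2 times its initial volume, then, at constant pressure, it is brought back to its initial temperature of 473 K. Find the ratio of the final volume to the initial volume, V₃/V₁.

Adiabatic step: V₂/V₁ = 19.2; T₂ = T₁·(1/19.2)^(2/5) = 145.1 K.
Isobaric step: V₃/V₂ = T₃/T₂ = 473/145.1.
V₃/V₁ = (V₂/V₁)(V₃/V₂) = 19.2 × (473/145.1) = 62.61.

V₃/V₁ ≈ 62.6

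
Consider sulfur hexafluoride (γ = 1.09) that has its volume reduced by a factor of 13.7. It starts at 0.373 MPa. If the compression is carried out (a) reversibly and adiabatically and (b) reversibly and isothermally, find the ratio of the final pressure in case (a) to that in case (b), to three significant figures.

P_adiabatic / P_isothermal ≈ 1.27

Isothermal: P_b = P₁(V₁/V₂) = 0.373×13.7.
Adiabatic: P_a = P₁(V₁/V₂)^γ = 0.373×13.7^(1.09).
P_a/P_b = (V₁/V₂)^(γ−1) = 13.7^(0.09) = 1.266.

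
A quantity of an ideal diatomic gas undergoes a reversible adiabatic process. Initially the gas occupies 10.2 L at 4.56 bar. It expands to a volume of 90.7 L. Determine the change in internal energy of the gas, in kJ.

γ = 7/5 for a diatomic ideal gas.
P₂ = P₁(V₁/V₂)^γ = 4.56×(10.2/90.7)^(7/5) = 0.214 bar.
For a reversible adiabat, W_by_gas = (P₁V₁ − P₂V₂)/(γ−1).
W_by = (456000×0.0102 − 21400×0.0907) / (2/5) = 6776 J.
Q = 0 ⇒ ΔU = −W_by = -6776 J.

ΔU ≈ -6.78 kJ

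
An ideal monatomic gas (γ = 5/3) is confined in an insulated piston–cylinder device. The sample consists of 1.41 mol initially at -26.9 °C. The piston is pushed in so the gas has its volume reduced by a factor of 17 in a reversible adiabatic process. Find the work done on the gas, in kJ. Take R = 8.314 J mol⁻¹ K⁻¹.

W ≈ 24.3 kJ

For a reversible adiabat TV^(γ−1) is constant, so T₂ = T₁ (V₁/V₂)^(γ−1).
T₁ = -26.9 °C = 246.2 K.
T₂ = 246.2 × 17^(2/3) = 1628 K.
Q = 0, so ΔU = W_on_gas = nCᵥΔT with Cᵥ = R/(γ−1) = 12.47 J/(mol·K).
ΔU = 1.41 × 12.47 × (1628 − 246.2) = 24300 J.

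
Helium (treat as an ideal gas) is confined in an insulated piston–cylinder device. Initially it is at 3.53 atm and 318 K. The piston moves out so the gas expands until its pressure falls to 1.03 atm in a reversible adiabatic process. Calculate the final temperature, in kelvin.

Along an adiabat T P^((1−γ)/γ) is constant, so T₂ = T₁ (P₂/P₁)^((γ−1)/γ).
For a monatomic ideal gas γ = 5/3, so (γ−1)/γ = 2/5.
T₂ = 318 × (1.03/3.53)^(2/5) = 194.3 K.

T₂ ≈ 194 K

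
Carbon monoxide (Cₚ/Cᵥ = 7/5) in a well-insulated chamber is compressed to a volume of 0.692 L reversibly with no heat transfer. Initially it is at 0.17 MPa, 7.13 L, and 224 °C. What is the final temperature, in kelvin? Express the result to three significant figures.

For a reversible adiabat TV^(γ−1) is constant, so T₂ = T₁ (V₁/V₂)^(γ−1).
T₁ = 224 °C = 497.1 K.
T₂ = 497.1 × (7.13/0.692)^(2/5) = 1264 K.

T₂ ≈ 1260 K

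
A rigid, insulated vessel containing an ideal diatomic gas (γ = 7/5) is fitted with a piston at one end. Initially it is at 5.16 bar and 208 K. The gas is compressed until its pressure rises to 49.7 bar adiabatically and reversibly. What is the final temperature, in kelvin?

Adiabatic: T₂/T₁ = (P₂/P₁)^((γ−1)/γ).
T₂ = 208 × (49.7/5.16)^(2/7) = 397.3 K.

T₂ ≈ 397 K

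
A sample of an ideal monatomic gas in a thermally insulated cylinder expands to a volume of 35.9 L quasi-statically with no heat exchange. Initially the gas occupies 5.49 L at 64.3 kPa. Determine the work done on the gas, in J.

W ≈ -378 J

γ = 5/3 for a monatomic ideal gas.
P₂ = P₁(V₁/V₂)^γ = 64.3×(5.49/35.9)^(5/3) = 2.812 kPa.
For a reversible adiabat, W_by_gas = (P₁V₁ − P₂V₂)/(γ−1).
W_by = (64300×0.00549 − 2812×0.0359) / (2/3) = 378.1 J.
W_on_gas = −W_by = -378.1 J.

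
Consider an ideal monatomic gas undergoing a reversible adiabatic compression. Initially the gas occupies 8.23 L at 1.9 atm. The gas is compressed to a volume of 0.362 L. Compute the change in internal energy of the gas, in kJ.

ΔU ≈ 16.7 kJ

γ = 5/3 for a monatomic ideal gas.
P₂ = P₁(V₁/V₂)^γ = 1.9×(8.23/0.362)^(5/3) = 346.7 atm.
For a reversible adiabat, W_by_gas = (P₁V₁ − P₂V₂)/(γ−1).
W_by = (192500×0.00823 − 3.513×10^7×0.000362) / (2/3) = -16700 J.
Q = 0 ⇒ ΔU = −W_by = 16700 J.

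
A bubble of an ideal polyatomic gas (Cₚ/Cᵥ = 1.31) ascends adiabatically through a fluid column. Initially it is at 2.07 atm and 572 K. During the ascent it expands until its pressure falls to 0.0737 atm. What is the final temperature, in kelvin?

T₂ ≈ 260 K

Along an adiabat T P^((1−γ)/γ) is constant, so T₂ = T₁ (P₂/P₁)^((γ−1)/γ).
T₂ = 572 × (0.0737/2.07)^(0.237) = 259.8 K.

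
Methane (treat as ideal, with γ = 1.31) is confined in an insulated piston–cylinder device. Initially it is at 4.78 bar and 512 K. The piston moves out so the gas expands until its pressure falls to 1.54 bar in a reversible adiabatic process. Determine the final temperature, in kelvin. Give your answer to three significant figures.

Adiabatic: T₂/T₁ = (P₂/P₁)^((γ−1)/γ).
T₂ = 512 × (1.54/4.78)^(0.237) = 391.6 K.

T₂ ≈ 392 K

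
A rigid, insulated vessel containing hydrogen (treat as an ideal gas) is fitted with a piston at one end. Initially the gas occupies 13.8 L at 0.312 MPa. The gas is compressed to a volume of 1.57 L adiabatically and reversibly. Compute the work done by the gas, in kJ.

γ = 7/5 for a diatomic ideal gas.
P₂ = P₁(V₁/V₂)^γ = 0.312×(13.8/1.57)^(7/5) = 6.542 MPa.
For a reversible adiabat, W_by_gas = (P₁V₁ − P₂V₂)/(γ−1).
W_by = (312000×0.0138 − 6.542×10^6×0.00157) / (2/5) = -14910 J.

W ≈ -14.9 kJ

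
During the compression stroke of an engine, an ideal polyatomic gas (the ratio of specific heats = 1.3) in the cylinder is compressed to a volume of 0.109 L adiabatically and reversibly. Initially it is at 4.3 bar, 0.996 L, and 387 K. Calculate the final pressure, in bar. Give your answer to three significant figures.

Adiabatic: P₁V₁^γ = P₂V₂^γ ⇒ P₂ = P₁ (V₁/V₂)^γ.
P₂ = 4.3 × (0.996/0.109)^(1.3) = 76.3 bar.

P₂ ≈ 76.3 bar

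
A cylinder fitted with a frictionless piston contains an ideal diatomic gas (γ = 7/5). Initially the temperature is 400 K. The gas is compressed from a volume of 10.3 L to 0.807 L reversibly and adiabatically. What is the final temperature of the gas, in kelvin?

T₂ ≈ 1110 K

For a reversible adiabat TV^(γ−1) is constant, so T₂ = T₁ (V₁/V₂)^(γ−1).
T₂ = 400 × (10.3/0.807)^(2/5) = 1108 K.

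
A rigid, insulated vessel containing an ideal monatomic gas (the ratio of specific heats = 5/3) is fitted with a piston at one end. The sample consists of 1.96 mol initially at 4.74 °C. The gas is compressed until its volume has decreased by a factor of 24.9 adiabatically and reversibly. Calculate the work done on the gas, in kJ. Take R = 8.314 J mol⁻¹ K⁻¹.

Adiabatic: T₁V₁^(γ−1) = T₂V₂^(γ−1) ⇒ T₂ = T₁ (V₁/V₂)^(γ−1).
T₁ = 4.74 °C = 277.9 K.
T₂ = 277.9 × 24.9^(2/3) = 2370 K.
Q = 0, so ΔU = W_on_gas = nCᵥΔT with Cᵥ = R/(γ−1) = 12.47 J/(mol·K).
ΔU = 1.96 × 12.47 × (2370 − 277.9) = 51130 J.

W ≈ 51.1 kJ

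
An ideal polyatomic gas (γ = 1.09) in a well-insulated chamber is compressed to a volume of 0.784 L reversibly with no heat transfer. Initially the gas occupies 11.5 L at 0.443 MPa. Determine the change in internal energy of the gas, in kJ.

ΔU ≈ 15.5 kJ

P₂ = P₁(V₁/V₂)^γ = 0.443×(11.5/0.784)^(1.09) = 8.275 MPa.
For a reversible adiabat, W_by_gas = (P₁V₁ − P₂V₂)/(γ−1).
W_by = (443000×0.0115 − 8.275×10^6×0.000784) / (0.09) = -15480 J.
Q = 0 ⇒ ΔU = −W_by = 15480 J.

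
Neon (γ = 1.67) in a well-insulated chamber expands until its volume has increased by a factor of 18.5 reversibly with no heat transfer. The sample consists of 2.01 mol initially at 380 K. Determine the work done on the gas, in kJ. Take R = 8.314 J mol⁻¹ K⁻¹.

Adiabatic: T₁V₁^(γ−1) = T₂V₂^(γ−1) ⇒ T₂ = T₁ (V₁/V₂)^(γ−1).
T₂ = 380 × (1/18.5)^(0.67) = 53.8 K.
Q = 0, so ΔU = W_on_gas = nCᵥΔT with Cᵥ = R/(γ−1) = 12.41 J/(mol·K).
ΔU = 2.01 × 12.41 × (53.8 − 380) = -8136 J.

W ≈ -8.14 kJ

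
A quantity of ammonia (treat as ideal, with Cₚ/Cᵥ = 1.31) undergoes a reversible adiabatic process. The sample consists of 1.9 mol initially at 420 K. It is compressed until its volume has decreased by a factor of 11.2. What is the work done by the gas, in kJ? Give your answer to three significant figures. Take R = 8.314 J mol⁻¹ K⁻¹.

For a reversible adiabat TV^(γ−1) is constant, so T₂ = T₁ (V₁/V₂)^(γ−1).
T₂ = 420 × 11.2^(0.31) = 888.2 K.
Q = 0, so ΔU = W_on_gas = nCᵥΔT with Cᵥ = R/(γ−1) = 26.82 J/(mol·K).
ΔU = 1.9 × 26.82 × (888.2 − 420) = 23860 J.
Work done by the gas = −ΔU = -23860 J.

W ≈ -23.9 kJ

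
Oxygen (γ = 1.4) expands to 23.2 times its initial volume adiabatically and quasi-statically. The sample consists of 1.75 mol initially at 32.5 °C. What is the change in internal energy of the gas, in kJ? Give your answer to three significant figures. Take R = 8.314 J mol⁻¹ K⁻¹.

Adiabatic: T₁V₁^(γ−1) = T₂V₂^(γ−1) ⇒ T₂ = T₁ (V₁/V₂)^(γ−1).
T₁ = 32.5 °C = 305.6 K.
T₂ = 305.6 × (1/23.2)^(0.4) = 86.9 K.
Q = 0, so ΔU = W_on_gas = nCᵥΔT with Cᵥ = R/(γ−1) = 20.79 J/(mol·K).
ΔU = 1.75 × 20.79 × (86.9 − 305.6) = -7957 J.

ΔU ≈ -7.96 kJ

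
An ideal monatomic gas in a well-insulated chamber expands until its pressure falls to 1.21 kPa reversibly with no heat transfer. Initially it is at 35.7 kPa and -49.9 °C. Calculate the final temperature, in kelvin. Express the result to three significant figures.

Adiabatic: T₂/T₁ = (P₂/P₁)^((γ−1)/γ).
For a monatomic ideal gas γ = 5/3, so (γ−1)/γ = 2/5.
T₁ = -49.9 °C = 223.2 K.
T₂ = 223.2 × (1.21/35.7)^(2/5) = 57.66 K.

T₂ ≈ 57.7 K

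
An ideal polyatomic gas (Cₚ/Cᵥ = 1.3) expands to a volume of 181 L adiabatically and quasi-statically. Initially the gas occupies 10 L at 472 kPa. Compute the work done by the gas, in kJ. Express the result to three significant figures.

W ≈ 9.13 kJ

P₂ = P₁(V₁/V₂)^γ = 472×(10/181)^(1.3) = 10.94 kPa.
For a reversible adiabat, W_by_gas = (P₁V₁ − P₂V₂)/(γ−1).
W_by = (472000×0.01 − 10940×0.181) / (0.3) = 9134 J.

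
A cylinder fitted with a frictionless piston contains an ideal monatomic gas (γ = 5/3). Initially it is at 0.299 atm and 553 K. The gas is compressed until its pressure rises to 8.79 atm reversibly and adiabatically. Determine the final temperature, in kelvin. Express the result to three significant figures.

T₂ ≈ 2140 K

Adiabatic: T₂/T₁ = (P₂/P₁)^((γ−1)/γ).
T₂ = 553 × (8.79/0.299)^(2/5) = 2138 K.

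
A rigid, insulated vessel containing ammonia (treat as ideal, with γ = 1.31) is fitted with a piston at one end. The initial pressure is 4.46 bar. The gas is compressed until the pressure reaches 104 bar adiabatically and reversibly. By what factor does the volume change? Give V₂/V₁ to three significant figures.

From PV^γ = const, V₂/V₁ = (P₁/P₂)^(1/γ).
V₂/V₁ = (4.46/104)^(0.763) = 0.09036.

V₂/V₁ ≈ 0.0904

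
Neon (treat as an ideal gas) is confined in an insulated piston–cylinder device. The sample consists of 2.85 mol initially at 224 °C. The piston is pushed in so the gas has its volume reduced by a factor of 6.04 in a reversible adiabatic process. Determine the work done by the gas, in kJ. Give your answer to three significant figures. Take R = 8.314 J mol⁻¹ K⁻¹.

For a reversible adiabat TV^(γ−1) is constant, so T₂ = T₁ (V₁/V₂)^(γ−1).
γ = 5/3 for a monatomic ideal gas, so γ−1 = 2/3.
T₁ = 224 °C = 497.1 K.
T₂ = 497.1 × 6.04^(2/3) = 1649 K.
Q = 0, so ΔU = W_on_gas = nCᵥΔT with Cᵥ = R/(γ−1) = 12.47 J/(mol·K).
ΔU = 2.85 × 12.47 × (1649 − 497.1) = 40930 J.
Work done by the gas = −ΔU = -40930 J.

W ≈ -40.9 kJ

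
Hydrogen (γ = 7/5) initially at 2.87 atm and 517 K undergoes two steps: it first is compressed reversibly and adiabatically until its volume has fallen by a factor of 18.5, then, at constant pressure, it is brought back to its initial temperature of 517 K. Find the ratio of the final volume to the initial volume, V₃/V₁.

V₃/V₁ ≈ 0.0168

Adiabatic step: V₂/V₁ = 0.05405; T₂ = T₁·18.5^(2/5) = 1661 K.
Isobaric step: V₃/V₂ = T₃/T₂ = 517/1661.
V₃/V₁ = (V₂/V₁)(V₃/V₂) = 0.05405 × (517/1661) = 0.01683.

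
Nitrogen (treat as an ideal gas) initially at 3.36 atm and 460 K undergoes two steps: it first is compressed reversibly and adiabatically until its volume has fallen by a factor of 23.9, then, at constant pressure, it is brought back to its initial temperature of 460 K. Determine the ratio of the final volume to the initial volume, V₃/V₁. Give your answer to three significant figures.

For a diatomic ideal gas γ = 7/5.
Adiabatic step: V₂/V₁ = 0.04184; T₂ = T₁·23.9^(2/5) = 1637 K.
Isobaric step: V₃/V₂ = T₃/T₂ = 460/1637.
V₃/V₁ = (V₂/V₁)(V₃/V₂) = 0.04184 × (460/1637) = 0.01176.

V₃/V₁ ≈ 0.0118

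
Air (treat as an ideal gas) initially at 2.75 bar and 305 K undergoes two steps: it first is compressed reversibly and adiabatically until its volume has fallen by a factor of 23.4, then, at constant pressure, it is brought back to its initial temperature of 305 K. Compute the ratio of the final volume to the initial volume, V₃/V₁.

V₃/V₁ ≈ 0.0121

For a diatomic ideal gas γ = 7/5.
Adiabatic step: V₂/V₁ = 0.04274; T₂ = T₁·23.4^(2/5) = 1076 K.
Isobaric step: V₃/V₂ = T₃/T₂ = 305/1076.
V₃/V₁ = (V₂/V₁)(V₃/V₂) = 0.04274 × (305/1076) = 0.01211.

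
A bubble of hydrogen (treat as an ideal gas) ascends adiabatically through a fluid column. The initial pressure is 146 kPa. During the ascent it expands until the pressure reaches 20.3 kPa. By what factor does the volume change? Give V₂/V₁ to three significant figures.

From PV^γ = const, V₂/V₁ = (P₁/P₂)^(1/γ).
For a diatomic ideal gas γ = 7/5.
V₂/V₁ = (146/20.3)^(5/7) = 4.093.

V₂/V₁ ≈ 4.09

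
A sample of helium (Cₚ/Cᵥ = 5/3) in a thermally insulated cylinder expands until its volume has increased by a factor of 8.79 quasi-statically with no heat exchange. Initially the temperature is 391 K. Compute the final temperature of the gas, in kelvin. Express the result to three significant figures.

T₂ ≈ 91.8 K

Adiabatic: T₁V₁^(γ−1) = T₂V₂^(γ−1) ⇒ T₂ = T₁ (V₁/V₂)^(γ−1).
T₂ = 391 × (1/8.79)^(2/3) = 91.8 K.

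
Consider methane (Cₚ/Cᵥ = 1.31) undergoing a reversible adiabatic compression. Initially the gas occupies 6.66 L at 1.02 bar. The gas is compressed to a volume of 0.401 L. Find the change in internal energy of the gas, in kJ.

ΔU ≈ 3.04 kJ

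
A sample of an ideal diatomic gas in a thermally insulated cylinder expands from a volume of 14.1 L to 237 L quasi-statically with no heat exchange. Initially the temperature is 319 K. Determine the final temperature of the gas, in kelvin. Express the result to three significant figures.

For a reversible adiabat TV^(γ−1) is constant, so T₂ = T₁ (V₁/V₂)^(γ−1).
For a diatomic ideal gas γ = 7/5, so γ−1 = 2/5.
T₂ = 319 × (14.1/237)^(2/5) = 103.2 K.

T₂ ≈ 103 K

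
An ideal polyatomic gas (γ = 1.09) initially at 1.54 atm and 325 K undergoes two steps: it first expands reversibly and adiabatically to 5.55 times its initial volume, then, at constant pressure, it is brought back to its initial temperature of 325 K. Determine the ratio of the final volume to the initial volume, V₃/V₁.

Adiabatic step: V₂/V₁ = 5.55; T₂ = T₁·(1/5.55)^(0.09) = 278.5 K.
Isobaric step: V₃/V₂ = T₃/T₂ = 325/278.5.
V₃/V₁ = (V₂/V₁)(V₃/V₂) = 5.55 × (325/278.5) = 6.476.

V₃/V₁ ≈ 6.48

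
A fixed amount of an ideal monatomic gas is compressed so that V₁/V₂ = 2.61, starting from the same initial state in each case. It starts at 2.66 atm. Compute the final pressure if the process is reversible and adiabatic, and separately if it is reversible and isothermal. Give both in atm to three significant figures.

For a monatomic ideal gas γ = 5/3.
Isothermal: P₂ = P₁(V₁/V₂) = 2.66×2.61 = 6.943 atm.
Adiabatic: P₂ = P₁(V₁/V₂)^γ = 2.66×2.61^(5/3) = 13.16 atm.

adiabatic: 13.2 atm; isothermal: 6.94 atm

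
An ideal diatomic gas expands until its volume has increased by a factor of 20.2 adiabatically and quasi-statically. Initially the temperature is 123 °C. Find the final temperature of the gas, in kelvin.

T₂ ≈ 119 K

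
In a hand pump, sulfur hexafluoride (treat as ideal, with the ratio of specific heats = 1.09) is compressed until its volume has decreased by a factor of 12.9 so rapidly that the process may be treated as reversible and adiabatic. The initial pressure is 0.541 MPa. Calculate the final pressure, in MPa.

P₂ ≈ 8.78 MPa

Adiabatic: P₁V₁^γ = P₂V₂^γ ⇒ P₂ = P₁ (V₁/V₂)^γ.
P₂ = 0.541 × 12.9^(1.09) = 8.785 MPa.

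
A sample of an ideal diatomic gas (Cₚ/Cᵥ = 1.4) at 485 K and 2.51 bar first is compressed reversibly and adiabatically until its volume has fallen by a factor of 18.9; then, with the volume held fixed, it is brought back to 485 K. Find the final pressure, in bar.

P₃ ≈ 47.4 bar

Adiabatic step (PV^γ = const): P₂ = 2.51×18.9^(1.4) = 153.7 bar; T₂ = 485×18.9^(0.4) = 1572 K.
Isochoric: P₃ = P₂(T₃/T₂) = 153.7 × (485/1572) = 47.44 bar.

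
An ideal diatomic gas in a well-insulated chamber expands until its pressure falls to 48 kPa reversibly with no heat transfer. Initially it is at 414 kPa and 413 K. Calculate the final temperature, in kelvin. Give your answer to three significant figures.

T₂ ≈ 223 K

Adiabatic: T₂/T₁ = (P₂/P₁)^((γ−1)/γ).
For a diatomic ideal gas γ = 7/5, so (γ−1)/γ = 2/7.
T₂ = 413 × (48/414)^(2/7) = 223.1 K.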